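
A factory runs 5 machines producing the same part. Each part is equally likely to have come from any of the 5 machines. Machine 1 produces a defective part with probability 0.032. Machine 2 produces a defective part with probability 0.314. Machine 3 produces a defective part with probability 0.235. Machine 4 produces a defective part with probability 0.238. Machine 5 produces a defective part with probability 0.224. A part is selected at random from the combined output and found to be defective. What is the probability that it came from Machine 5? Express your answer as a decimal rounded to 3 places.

Tabulate prior·likelihood by source: [1] prior 0.2, lik 0.032, product 0.006400; [2] prior 0.2, lik 0.314, product 0.06280; [3] prior 0.2, lik 0.235, product 0.04700; [4] prior 0.2, lik 0.238, product 0.04760; [5] prior 0.2, lik 0.224, product 0.04480.
Normalizing constant = 0.20860; the posterior for Machine 5 is its product over the sum, 0.04480/0.20860 = 0.215.

Posterior probability ≈ 0.215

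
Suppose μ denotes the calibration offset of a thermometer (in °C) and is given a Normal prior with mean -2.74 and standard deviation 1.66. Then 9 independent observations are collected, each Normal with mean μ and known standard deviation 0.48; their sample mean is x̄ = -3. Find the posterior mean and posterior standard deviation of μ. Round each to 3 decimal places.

Posterior mean ≈ -2.998; posterior SD ≈ 0.159

With known σ, the Normal prior is conjugate. Weight on the data is w = (n/σ²)/(n/σ² + 1/τ₀²) = 39.0625/(39.0625+0.362897) = 0.99080.
Posterior mean = w·x̄ + (1−w)·μ₀ = 0.99080·-3 + 0.0092047·-2.74 = -2.998. Posterior variance = 1/(39.0625+0.362897) = 0.0253644, so SD = 0.159.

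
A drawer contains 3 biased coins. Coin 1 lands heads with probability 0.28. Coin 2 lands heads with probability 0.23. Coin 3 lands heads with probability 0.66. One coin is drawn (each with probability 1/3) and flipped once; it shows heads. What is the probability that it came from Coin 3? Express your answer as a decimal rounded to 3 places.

Posterior probability ≈ 0.564

Tabulate prior·likelihood by source: [1] prior 0.333333, lik 0.28, product 0.09333; [2] prior 0.333333, lik 0.23, product 0.07667; [3] prior 0.333333, lik 0.66, product 0.2200.
Normalizing constant = 0.39000; the posterior for Coin 3 is its product over the sum, 0.2200/0.39000 = 0.564.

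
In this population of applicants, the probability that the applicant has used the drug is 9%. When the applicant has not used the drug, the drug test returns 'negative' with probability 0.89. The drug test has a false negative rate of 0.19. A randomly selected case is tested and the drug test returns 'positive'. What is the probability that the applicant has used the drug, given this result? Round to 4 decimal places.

Let H be the event that the applicant has used the drug. P(H) = 0.09, so P(¬H) = 0.91. With E the 'positive' result, P(E|H) = 0.81 and P(E|¬H) = 0.11.
P(E) = 0.81·0.09 + 0.11·0.91 = 0.072900 + 0.10010 = 0.17300.
By Bayes' theorem, P(H|E) = 0.072900 / 0.17300 = 0.4214.

P(H | E) ≈ 0.4214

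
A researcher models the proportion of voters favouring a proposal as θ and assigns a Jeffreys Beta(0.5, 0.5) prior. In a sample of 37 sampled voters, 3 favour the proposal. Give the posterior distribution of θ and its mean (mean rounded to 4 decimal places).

Posterior: Beta(3.5, 34.5); mean ≈ 0.0921

Observing 3 successes and 34 failures updates Beta(0.5, 0.5) by adding the success and failure counts to the two shape parameters: α = 0.5+3 = 3.5, β = 0.5+34 = 34.5.
E[θ | data] = 3.5/(3.5+34.5) = 0.0921.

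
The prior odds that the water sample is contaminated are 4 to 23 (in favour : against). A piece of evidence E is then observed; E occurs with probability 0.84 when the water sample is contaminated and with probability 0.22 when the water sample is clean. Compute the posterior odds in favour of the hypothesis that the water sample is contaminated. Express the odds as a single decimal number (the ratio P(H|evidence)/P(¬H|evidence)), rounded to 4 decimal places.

Prior odds = 4/23 = 0.17391. In log-odds, ln(0.17391) = -1.7492.
Add log likelihood ratio: ln(3.8182) = 1.3398.
Posterior log-odds = -0.40943, so posterior odds = exp(-0.40943) = 0.66403.

Posterior odds ≈ 0.6640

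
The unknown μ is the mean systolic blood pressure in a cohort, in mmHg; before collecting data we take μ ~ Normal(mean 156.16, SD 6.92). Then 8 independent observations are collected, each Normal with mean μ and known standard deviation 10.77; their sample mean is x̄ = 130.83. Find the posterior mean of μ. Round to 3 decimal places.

Posterior mean ≈ 136.717

With known σ, the Normal prior is conjugate. Weight on the data is w = (n/σ²)/(n/σ² + 1/τ₀²) = 0.0689697/(0.0689697+0.0208828) = 0.76759.
Posterior mean = w·x̄ + (1−w)·μ₀ = 0.76759·130.83 + 0.23241·156.16 = 136.717.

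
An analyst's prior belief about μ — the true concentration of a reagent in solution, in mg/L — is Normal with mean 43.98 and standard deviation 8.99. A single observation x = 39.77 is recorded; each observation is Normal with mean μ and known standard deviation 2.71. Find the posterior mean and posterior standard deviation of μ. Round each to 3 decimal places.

Posterior mean ≈ 40.121; posterior SD ≈ 2.595

Prior precision 1/τ₀² = 1/8.99² = 0.0123732; data precision n/σ² = 1/2.71² = 0.136164.
Posterior precision = 0.0123732 + 0.136164 = 0.148537, giving posterior SD = 1/√0.148537 = 2.595.
Posterior mean = (0.0123732·43.98 + 0.136164·39.77) / 0.148537 = 40.121.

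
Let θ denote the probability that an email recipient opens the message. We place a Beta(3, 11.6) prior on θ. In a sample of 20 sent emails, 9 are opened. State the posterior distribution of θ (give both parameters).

Observing 9 successes and 11 failures updates Beta(3, 11.6) by adding the success and failure counts to the two shape parameters: α = 3+9 = 12, β = 11.6+11 = 22.6.

Posterior: Beta(12, 22.6)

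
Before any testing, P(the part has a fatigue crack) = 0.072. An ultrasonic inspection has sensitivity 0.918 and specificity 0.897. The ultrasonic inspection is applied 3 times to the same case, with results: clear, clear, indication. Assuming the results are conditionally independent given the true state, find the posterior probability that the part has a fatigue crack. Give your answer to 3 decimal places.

With H the event that the part has a fatigue crack, the joint likelihood of the observed sequence is P(data|H) = 0.082·0.082·0.918 = 0.0061726 and P(data|¬H) = 0.897·0.897·0.103 = 0.082875.
Bayes: P(H|data) = 0.072·0.0061726 / (0.072·0.0061726 + 0.928·0.082875) = 0.00044443/0.077352 = 0.0057.

Posterior P(H) ≈ 0.006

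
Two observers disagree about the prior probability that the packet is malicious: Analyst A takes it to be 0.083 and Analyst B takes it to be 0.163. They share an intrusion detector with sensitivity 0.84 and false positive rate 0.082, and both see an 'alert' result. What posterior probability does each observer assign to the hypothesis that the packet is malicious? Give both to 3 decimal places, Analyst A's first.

Analyst A: 0.481; Analyst B: 0.666

The likelihood ratio for an 'alert' result is 0.84/0.082 = 10.244.
Analyst A: prior odds 0.083/0.917 = 0.090513; posterior odds 0.92720; posterior probability 0.481.
Analyst B: prior odds 0.163/0.837 = 0.19474; posterior odds 1.9949; posterior probability 0.666.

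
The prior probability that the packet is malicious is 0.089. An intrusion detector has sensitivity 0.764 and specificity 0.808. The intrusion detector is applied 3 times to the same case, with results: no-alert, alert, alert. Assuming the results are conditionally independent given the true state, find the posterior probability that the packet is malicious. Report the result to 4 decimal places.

Posterior P(H) ≈ 0.3112

Let H be the event that the packet is malicious; start with P(H) = 0.089. P('alert'|H) = 0.764, P('alert'|¬H) = 0.192.
Update on result 1 ('no-alert'): P(H) ← 0.236·0.0890 / (0.236·0.0890 + 0.808·0.9110) = 0.021004/0.75709 = 0.0277.
Update on result 2 ('alert'): P(H) ← 0.764·0.0277 / (0.764·0.0277 + 0.192·0.9723) = 0.021196/0.20787 = 0.1020.
Update on result 3 ('alert'): P(H) ← 0.764·0.1020 / (0.764·0.1020 + 0.192·0.8980) = 0.077902/0.25032 = 0.3112.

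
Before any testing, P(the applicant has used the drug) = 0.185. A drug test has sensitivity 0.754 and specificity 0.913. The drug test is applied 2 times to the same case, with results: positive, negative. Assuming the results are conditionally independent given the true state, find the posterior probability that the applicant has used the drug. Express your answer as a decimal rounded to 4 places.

Posterior P(H) ≈ 0.3464

Let H be the event that the applicant has used the drug; start with P(H) = 0.185. P('positive'|H) = 0.754, P('positive'|¬H) = 0.087.
Update on result 1 ('positive'): P(H) ← 0.754·0.1850 / (0.754·0.1850 + 0.087·0.8150) = 0.13949/0.21039 = 0.6630.
Update on result 2 ('negative'): P(H) ← 0.246·0.6630 / (0.246·0.6630 + 0.913·0.3370) = 0.16310/0.47078 = 0.3464.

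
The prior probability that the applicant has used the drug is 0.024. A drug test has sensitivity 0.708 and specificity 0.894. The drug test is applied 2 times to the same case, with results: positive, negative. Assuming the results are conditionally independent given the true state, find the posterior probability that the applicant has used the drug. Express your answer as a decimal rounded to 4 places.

Posterior P(H) ≈ 0.0509

Let H be the event that the applicant has used the drug; start with P(H) = 0.024. P('positive'|H) = 0.708, P('positive'|¬H) = 0.106.
Update on result 1 ('positive'): P(H) ← 0.708·0.0240 / (0.708·0.0240 + 0.106·0.9760) = 0.016992/0.12045 = 0.1411.
Update on result 2 ('negative'): P(H) ← 0.292·0.1411 / (0.292·0.1411 + 0.894·0.8589) = 0.041193/0.80907 = 0.0509.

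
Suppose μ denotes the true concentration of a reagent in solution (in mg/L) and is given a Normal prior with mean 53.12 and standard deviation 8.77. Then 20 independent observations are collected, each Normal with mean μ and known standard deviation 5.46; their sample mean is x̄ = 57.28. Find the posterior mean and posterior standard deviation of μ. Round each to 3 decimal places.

Posterior mean ≈ 57.201; posterior SD ≈ 1.209

With known σ, the Normal prior is conjugate. Weight on the data is w = (n/σ²)/(n/σ² + 1/τ₀²) = 0.670880/(0.670880+0.0130017) = 0.98099.
Posterior mean = w·x̄ + (1−w)·μ₀ = 0.98099·57.28 + 0.019012·53.12 = 57.201. Posterior variance = 1/(0.670880+0.0130017) = 1.46224, so SD = 1.209.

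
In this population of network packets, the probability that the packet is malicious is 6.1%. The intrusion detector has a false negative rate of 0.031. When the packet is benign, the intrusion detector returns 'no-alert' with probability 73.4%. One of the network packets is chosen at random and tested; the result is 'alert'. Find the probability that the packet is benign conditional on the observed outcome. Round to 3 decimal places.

P(¬H | E) ≈ 0.809

Write H for 'the packet is malicious'. Prior odds H:¬H = 0.061/0.939 = 0.064963. For the 'alert' outcome, the likelihood ratio is 0.969/0.266 = 3.6429.
Posterior odds = 0.064963 × 3.6429 = 0.23665, so P(H|E) = 0.23665/(1+0.23665) = 0.191. Then P(¬H|E) = 1 − 0.191 = 0.809.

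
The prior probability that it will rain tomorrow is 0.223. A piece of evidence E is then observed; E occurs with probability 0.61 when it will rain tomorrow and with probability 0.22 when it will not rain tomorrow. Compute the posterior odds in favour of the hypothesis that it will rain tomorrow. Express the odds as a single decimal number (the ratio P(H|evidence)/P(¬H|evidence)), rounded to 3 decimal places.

Prior odds = 0.223/(1−0.223) = 0.28700.
Likelihood ratio for E = 0.61/0.22 = 2.7727.
Posterior odds = prior odds × LR = 0.79578.

Posterior odds ≈ 0.796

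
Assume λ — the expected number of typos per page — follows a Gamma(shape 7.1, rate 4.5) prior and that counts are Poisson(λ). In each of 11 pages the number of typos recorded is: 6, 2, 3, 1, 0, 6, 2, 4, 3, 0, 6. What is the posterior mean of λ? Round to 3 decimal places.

Total count ∑xᵢ = 33 over n = 11 pages.
Gamma is conjugate to the Poisson likelihood: posterior is Gamma(shape = 7.1+33 = 40.1, rate = 4.5+11 = 15.5).
E[λ | data] = 40.1/15.5 = 2.587.

Posterior mean ≈ 2.587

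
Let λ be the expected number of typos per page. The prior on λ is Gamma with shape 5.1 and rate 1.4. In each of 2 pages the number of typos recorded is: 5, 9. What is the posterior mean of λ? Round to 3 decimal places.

Posterior mean ≈ 5.618

The Poisson likelihood adds the total count to the shape and the number of exposure periods to the rate. Here ∑xᵢ = 14 and n = 2, so shape 5.1→19.1 and rate 1.4→3.4.
Posterior mean = shape/rate = 19.1/3.4 = 5.618.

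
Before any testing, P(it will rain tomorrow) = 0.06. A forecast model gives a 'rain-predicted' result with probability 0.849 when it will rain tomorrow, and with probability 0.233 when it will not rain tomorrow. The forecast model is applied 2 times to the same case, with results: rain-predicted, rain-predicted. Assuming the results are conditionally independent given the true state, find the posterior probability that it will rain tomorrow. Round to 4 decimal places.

Posterior P(H) ≈ 0.4587

With H the event that it will rain tomorrow, the joint likelihood of the observed sequence is P(data|H) = 0.849·0.849 = 0.72080 and P(data|¬H) = 0.233·0.233 = 0.054289.
Bayes: P(H|data) = 0.06·0.72080 / (0.06·0.72080 + 0.94·0.054289) = 0.043248/0.094280 = 0.4587.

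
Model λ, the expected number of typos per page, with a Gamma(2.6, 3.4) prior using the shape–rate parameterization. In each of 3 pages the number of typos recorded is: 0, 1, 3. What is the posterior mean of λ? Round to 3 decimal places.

The Poisson likelihood adds the total count to the shape and the number of exposure periods to the rate. Here ∑xᵢ = 4 and n = 3, so shape 2.6→6.6 and rate 3.4→6.4.
Posterior mean = shape/rate = 6.6/6.4 = 1.031.

Posterior mean ≈ 1.031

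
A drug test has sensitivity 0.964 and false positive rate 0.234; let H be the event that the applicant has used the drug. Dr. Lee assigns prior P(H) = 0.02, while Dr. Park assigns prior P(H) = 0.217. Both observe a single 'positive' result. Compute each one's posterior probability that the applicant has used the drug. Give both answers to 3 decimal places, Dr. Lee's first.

Dr. Lee: 0.078; Dr. Park: 0.533

P('+'|H) = 0.964, P('+'|¬H) = 0.234.
Dr. Lee: numerator 0.964·0.02 = 0.019280; evidence = 0.019280+0.234·0.98 = 0.24860; posterior = 0.078.
Dr. Park: numerator 0.964·0.217 = 0.20919; evidence = 0.20919+0.234·0.783 = 0.39241; posterior = 0.533.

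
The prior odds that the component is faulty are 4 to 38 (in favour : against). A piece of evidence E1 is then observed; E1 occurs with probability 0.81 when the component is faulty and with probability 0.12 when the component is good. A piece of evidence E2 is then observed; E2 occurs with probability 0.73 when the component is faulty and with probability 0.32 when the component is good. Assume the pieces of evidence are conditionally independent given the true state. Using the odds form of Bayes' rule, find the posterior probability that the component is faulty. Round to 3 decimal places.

Prior odds = 4/38 = 0.10526.
Likelihood ratio for E1 = 0.81/0.12 = 6.7500.
Likelihood ratio for E2 = 0.73/0.32 = 2.2812.
Posterior odds = prior odds × LR₁ × LR₂ = 1.6209.
Posterior probability = odds/(1+odds) = 1.6209/2.6209 = 0.618.

Posterior probability ≈ 0.618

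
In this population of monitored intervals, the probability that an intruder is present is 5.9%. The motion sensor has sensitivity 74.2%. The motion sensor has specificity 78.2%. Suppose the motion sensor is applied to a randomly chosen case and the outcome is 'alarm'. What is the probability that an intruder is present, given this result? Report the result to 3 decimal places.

Let H be the event that an intruder is present. P(H) = 0.059, so P(¬H) = 0.941. With E the 'alarm' result, P(E|H) = 0.742 and P(E|¬H) = 0.218.
P(E) = 0.742·0.059 + 0.218·0.941 = 0.043778 + 0.20514 = 0.24892.
By Bayes' theorem, P(H|E) = 0.043778 / 0.24892 = 0.176.

P(H | E) ≈ 0.176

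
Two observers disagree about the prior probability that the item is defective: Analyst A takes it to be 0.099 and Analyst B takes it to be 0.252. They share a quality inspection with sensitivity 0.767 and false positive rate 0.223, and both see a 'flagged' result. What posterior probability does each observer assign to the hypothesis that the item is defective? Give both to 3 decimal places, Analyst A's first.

Analyst A: 0.274; Analyst B: 0.537

The likelihood ratio for a 'flagged' result is 0.767/0.223 = 3.4395.
Analyst A: prior odds 0.099/0.901 = 0.10988; posterior odds 0.37792; posterior probability 0.274.
Analyst B: prior odds 0.252/0.748 = 0.33690; posterior odds 1.1587; posterior probability 0.537.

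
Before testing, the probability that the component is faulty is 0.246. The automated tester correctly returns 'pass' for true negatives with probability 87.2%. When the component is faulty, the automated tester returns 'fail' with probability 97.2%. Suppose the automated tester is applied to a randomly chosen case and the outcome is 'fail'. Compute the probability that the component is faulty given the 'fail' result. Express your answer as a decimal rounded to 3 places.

Let H be the event that the component is faulty. P(H) = 0.246, so P(¬H) = 0.754. With E the 'fail' result, P(E|H) = 0.972 and P(E|¬H) = 0.128.
P(E) = 0.972·0.246 + 0.128·0.754 = 0.23911 + 0.096512 = 0.33562.
By Bayes' theorem, P(H|E) = 0.23911 / 0.33562 = 0.712.

P(H | E) ≈ 0.712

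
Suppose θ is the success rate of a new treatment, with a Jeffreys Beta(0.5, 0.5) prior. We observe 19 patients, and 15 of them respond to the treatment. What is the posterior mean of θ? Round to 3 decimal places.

Posterior mean ≈ 0.775

Observing 15 successes and 4 failures updates Beta(0.5, 0.5) by adding the success and failure counts to the two shape parameters: α = 0.5+15 = 15.5, β = 0.5+4 = 4.5.
Posterior mean = α/(α+β) = 15.5/20 = 0.775.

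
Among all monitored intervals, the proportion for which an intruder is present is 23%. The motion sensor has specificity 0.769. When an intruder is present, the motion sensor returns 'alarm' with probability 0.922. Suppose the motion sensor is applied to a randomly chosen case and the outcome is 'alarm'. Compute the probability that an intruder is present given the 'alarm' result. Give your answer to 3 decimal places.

Write H for 'an intruder is present'. Prior odds H:¬H = 0.23/0.77 = 0.29870. For the 'alarm' outcome, the likelihood ratio is 0.922/0.231 = 3.9913.
Posterior odds = 0.29870 × 3.9913 = 1.1922, so P(H|E) = 1.1922/(1+1.1922) = 0.544.

P(H | E) ≈ 0.544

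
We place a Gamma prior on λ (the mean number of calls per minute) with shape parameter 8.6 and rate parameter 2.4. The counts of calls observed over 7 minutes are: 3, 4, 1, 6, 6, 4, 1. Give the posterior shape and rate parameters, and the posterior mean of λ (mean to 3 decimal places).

Posterior: Gamma(shape=33.6, rate=9.4); mean ≈ 3.574

Total count ∑xᵢ = 25 over n = 7 minutes.
Gamma is conjugate to the Poisson likelihood: posterior is Gamma(shape = 8.6+25 = 33.6, rate = 2.4+7 = 9.4).
E[λ | data] = 33.6/9.4 = 3.574.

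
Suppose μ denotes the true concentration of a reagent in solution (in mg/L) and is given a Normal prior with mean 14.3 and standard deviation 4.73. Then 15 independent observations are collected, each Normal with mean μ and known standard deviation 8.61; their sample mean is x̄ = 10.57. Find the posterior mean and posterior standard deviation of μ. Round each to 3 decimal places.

Posterior mean ≈ 11.245; posterior SD ≈ 2.012

With known σ, the Normal prior is conjugate. Weight on the data is w = (n/σ²)/(n/σ² + 1/τ₀²) = 0.202341/(0.202341+0.0446969) = 0.81907.
Posterior mean = w·x̄ + (1−w)·μ₀ = 0.81907·10.57 + 0.18093·14.3 = 11.245. Posterior variance = 1/(0.202341+0.0446969) = 4.04795, so SD = 2.012.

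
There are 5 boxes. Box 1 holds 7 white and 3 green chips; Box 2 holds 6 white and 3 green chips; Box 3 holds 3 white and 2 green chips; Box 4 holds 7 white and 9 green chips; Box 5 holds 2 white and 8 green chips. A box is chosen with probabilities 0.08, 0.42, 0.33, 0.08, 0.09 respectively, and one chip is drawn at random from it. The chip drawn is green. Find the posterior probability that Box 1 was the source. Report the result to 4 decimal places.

P(green|Box 1) = 0.3; P(green|Box 2) = 0.3333; P(green|Box 3) = 0.4; P(green|Box 4) = 0.5625; P(green|Box 5) = 0.8.
Prior × likelihood for each source: 0.08·0.3=0.02400, 0.42·0.3333=0.1400, 0.33·0.4=0.1320, 0.08·0.5625=0.04500, 0.09·0.8=0.07200. Summing gives P(green) = 0.41300.
P(Box 1 | green) = 0.02400 / 0.41300 = 0.0581.

Posterior probability ≈ 0.0581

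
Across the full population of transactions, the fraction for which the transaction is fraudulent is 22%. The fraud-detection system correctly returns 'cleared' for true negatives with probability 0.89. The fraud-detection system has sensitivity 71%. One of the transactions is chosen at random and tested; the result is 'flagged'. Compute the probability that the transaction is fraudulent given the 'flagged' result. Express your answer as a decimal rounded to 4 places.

Let H be the event that the transaction is fraudulent. P(H) = 0.22, so P(¬H) = 0.78. With E the 'flagged' result, P(E|H) = 0.71 and P(E|¬H) = 0.11.
P(E) = 0.71·0.22 + 0.11·0.78 = 0.15620 + 0.085800 = 0.24200.
By Bayes' theorem, P(H|E) = 0.15620 / 0.24200 = 0.6455.

P(H | E) ≈ 0.6455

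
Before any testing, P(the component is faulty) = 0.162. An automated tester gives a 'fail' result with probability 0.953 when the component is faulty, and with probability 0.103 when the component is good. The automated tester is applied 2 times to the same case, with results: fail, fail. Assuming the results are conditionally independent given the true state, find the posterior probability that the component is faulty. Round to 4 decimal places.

Let H be the event that the component is faulty; start with P(H) = 0.162. P('fail'|H) = 0.953, P('fail'|¬H) = 0.103.
Update on result 1 ('fail'): P(H) ← 0.953·0.1620 / (0.953·0.1620 + 0.103·0.8380) = 0.15439/0.24070 = 0.6414.
Update on result 2 ('fail'): P(H) ← 0.953·0.6414 / (0.953·0.6414 + 0.103·0.3586) = 0.61126/0.64819 = 0.9430.

Posterior P(H) ≈ 0.9430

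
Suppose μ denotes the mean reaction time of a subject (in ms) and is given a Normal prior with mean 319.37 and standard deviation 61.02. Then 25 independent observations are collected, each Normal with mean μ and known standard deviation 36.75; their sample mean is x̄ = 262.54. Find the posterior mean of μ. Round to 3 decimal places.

With known σ, the Normal prior is conjugate. Weight on the data is w = (n/σ²)/(n/σ² + 1/τ₀²) = 0.0185108/(0.0185108+0.00026857) = 0.98570.
Posterior mean = w·x̄ + (1−w)·μ₀ = 0.98570·262.54 + 0.014301·319.37 = 263.353.

Posterior mean ≈ 263.353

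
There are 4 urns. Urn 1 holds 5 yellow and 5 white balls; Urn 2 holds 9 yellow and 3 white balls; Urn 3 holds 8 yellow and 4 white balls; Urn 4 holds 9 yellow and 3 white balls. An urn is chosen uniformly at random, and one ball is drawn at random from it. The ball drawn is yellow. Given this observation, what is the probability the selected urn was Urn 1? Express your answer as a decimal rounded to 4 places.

Tabulate prior·likelihood by source: [1] prior 0.25, lik 0.5, product 0.1250; [2] prior 0.25, lik 0.75, product 0.1875; [3] prior 0.25, lik 0.6667, product 0.1667; [4] prior 0.25, lik 0.75, product 0.1875.
Normalizing constant = 0.66667; the posterior for Urn 1 is its product over the sum, 0.1250/0.66667 = 0.1875.

Posterior probability ≈ 0.1875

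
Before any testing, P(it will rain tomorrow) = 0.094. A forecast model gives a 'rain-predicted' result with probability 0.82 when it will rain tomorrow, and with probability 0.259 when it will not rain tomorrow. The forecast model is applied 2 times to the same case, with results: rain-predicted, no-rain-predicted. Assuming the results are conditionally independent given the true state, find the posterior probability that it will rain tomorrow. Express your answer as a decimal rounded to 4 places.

With H the event that it will rain tomorrow, the joint likelihood of the observed sequence is P(data|H) = 0.82·0.18 = 0.14760 and P(data|¬H) = 0.259·0.741 = 0.19192.
Bayes: P(H|data) = 0.094·0.14760 / (0.094·0.14760 + 0.906·0.19192) = 0.013874/0.18775 = 0.0739.

Posterior P(H) ≈ 0.0739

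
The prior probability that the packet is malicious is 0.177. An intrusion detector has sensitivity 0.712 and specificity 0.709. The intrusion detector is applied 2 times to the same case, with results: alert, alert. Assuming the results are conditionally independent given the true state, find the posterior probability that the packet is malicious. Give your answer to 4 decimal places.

Posterior P(H) ≈ 0.5628

Let H be the event that the packet is malicious; start with P(H) = 0.177. P('alert'|H) = 0.712, P('alert'|¬H) = 0.291.
Update on result 1 ('alert'): P(H) ← 0.712·0.1770 / (0.712·0.1770 + 0.291·0.8230) = 0.12602/0.36552 = 0.3448.
Update on result 2 ('alert'): P(H) ← 0.712·0.3448 / (0.712·0.3448 + 0.291·0.6552) = 0.24549/0.43615 = 0.5628.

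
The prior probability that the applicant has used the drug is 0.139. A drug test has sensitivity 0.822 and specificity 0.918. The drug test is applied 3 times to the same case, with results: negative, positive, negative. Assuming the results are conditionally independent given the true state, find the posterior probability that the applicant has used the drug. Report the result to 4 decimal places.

Posterior P(H) ≈ 0.0574

Let H be the event that the applicant has used the drug; start with P(H) = 0.139. P('positive'|H) = 0.822, P('positive'|¬H) = 0.082.
Update on result 1 ('negative'): P(H) ← 0.178·0.1390 / (0.178·0.1390 + 0.918·0.8610) = 0.024742/0.81514 = 0.0304.
Update on result 2 ('positive'): P(H) ← 0.822·0.0304 / (0.822·0.0304 + 0.082·0.9696) = 0.024950/0.10446 = 0.2388.
Update on result 3 ('negative'): P(H) ← 0.178·0.2388 / (0.178·0.2388 + 0.918·0.7612) = 0.042515/0.74125 = 0.0574.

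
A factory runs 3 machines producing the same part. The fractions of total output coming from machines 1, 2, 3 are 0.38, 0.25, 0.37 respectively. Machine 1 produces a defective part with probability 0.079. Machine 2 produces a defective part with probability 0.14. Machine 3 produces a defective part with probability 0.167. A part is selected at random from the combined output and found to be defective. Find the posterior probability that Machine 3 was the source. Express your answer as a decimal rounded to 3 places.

Posterior probability ≈ 0.487

Tabulate prior·likelihood by source: [1] prior 0.38, lik 0.079, product 0.03002; [2] prior 0.25, lik 0.14, product 0.03500; [3] prior 0.37, lik 0.167, product 0.06179.
Normalizing constant = 0.12681; the posterior for Machine 3 is its product over the sum, 0.06179/0.12681 = 0.487.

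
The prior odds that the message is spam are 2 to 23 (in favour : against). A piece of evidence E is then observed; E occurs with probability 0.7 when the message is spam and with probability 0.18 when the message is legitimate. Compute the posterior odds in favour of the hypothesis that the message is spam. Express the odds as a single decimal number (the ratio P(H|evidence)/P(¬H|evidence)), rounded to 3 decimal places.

Prior odds = 2/23 = 0.086957. In log-odds, ln(0.086957) = -2.4423.
Add log likelihood ratio: ln(3.8889) = 1.3581.
Posterior log-odds = -1.0842, so posterior odds = exp(-1.0842) = 0.33816.

Posterior odds ≈ 0.338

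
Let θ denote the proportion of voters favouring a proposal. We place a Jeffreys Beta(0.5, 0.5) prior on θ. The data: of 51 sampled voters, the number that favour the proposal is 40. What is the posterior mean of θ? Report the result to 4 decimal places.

The binomial likelihood is conjugate to the Beta prior: with 40 successes and 11 failures, the posterior is Beta(0.5+40, 0.5+11) = Beta(40.5, 11.5).
Posterior mean = α/(α+β) = 40.5/52 = 0.7788.

Posterior mean ≈ 0.7788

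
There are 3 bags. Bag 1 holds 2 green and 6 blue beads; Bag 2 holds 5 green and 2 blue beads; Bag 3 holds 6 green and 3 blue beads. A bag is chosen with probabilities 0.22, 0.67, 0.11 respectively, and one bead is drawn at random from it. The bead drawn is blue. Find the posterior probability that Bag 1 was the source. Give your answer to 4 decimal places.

Posterior probability ≈ 0.4197

P(blue|Bag 1) = 0.75; P(blue|Bag 2) = 0.2857; P(blue|Bag 3) = 0.3333.
Prior × likelihood for each source: 0.22·0.75=0.1650, 0.67·0.2857=0.1914, 0.11·0.3333=0.03667. Summing gives P(blue) = 0.39310.
P(Bag 1 | blue) = 0.1650 / 0.39310 = 0.4197.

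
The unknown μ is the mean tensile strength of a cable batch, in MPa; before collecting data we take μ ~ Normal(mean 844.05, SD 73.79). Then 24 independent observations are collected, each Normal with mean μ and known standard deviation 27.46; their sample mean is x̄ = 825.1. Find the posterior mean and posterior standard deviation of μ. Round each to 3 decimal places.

Posterior mean ≈ 825.209; posterior SD ≈ 5.589

With known σ, the Normal prior is conjugate. Weight on the data is w = (n/σ²)/(n/σ² + 1/τ₀²) = 0.0318281/(0.0318281+0.00018366) = 0.99426.
Posterior mean = w·x̄ + (1−w)·μ₀ = 0.99426·825.1 + 0.0057371·844.05 = 825.209. Posterior variance = 1/(0.0318281+0.00018366) = 31.2386, so SD = 5.589.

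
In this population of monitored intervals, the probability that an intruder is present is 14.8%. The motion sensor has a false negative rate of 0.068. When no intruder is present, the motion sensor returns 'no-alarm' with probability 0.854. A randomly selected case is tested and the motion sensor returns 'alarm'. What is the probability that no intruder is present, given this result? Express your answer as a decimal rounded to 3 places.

P(¬H | E) ≈ 0.474

Write H for 'an intruder is present'. Prior odds H:¬H = 0.148/0.852 = 0.17371. For the 'alarm' outcome, the likelihood ratio is 0.932/0.146 = 6.3836.
Posterior odds = 0.17371 × 6.3836 = 1.1089, so P(H|E) = 1.1089/(1+1.1089) = 0.526. Then P(¬H|E) = 1 − 0.526 = 0.474.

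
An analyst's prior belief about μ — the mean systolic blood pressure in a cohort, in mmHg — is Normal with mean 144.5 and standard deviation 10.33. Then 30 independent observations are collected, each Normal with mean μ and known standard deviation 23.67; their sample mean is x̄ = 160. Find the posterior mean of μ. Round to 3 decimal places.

Posterior mean ≈ 157.691

With known σ, the Normal prior is conjugate. Weight on the data is w = (n/σ²)/(n/σ² + 1/τ₀²) = 0.0535457/(0.0535457+0.00937129) = 0.85105.
Posterior mean = w·x̄ + (1−w)·μ₀ = 0.85105·160 + 0.14895·144.5 = 157.691.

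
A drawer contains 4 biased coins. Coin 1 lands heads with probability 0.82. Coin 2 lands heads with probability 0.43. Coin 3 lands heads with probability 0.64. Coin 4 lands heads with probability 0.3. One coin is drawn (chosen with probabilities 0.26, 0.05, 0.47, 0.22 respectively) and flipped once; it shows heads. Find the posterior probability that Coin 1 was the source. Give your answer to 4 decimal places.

Posterior probability ≈ 0.3544

Tabulate prior·likelihood by source: [1] prior 0.26, lik 0.82, product 0.2132; [2] prior 0.05, lik 0.43, product 0.02150; [3] prior 0.47, lik 0.64, product 0.3008; [4] prior 0.22, lik 0.3, product 0.06600.
Normalizing constant = 0.60150; the posterior for Coin 1 is its product over the sum, 0.2132/0.60150 = 0.3544.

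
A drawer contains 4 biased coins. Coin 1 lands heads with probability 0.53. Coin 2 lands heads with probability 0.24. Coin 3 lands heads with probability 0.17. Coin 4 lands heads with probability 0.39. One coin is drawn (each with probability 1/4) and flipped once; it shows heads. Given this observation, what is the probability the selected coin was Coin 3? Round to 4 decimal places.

Posterior probability ≈ 0.1278

Tabulate prior·likelihood by source: [1] prior 0.25, lik 0.53, product 0.1325; [2] prior 0.25, lik 0.24, product 0.06000; [3] prior 0.25, lik 0.17, product 0.04250; [4] prior 0.25, lik 0.39, product 0.09750.
Normalizing constant = 0.33250; the posterior for Coin 3 is its product over the sum, 0.04250/0.33250 = 0.1278.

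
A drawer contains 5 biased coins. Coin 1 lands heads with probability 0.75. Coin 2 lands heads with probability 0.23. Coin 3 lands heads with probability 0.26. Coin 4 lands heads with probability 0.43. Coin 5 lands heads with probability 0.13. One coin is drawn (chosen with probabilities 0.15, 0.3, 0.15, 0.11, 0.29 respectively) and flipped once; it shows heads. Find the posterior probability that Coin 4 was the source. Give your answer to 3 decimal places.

P(heads|C1) = 0.75; P(heads|C2) = 0.23; P(heads|C3) = 0.26; P(heads|C4) = 0.43; P(heads|C5) = 0.13.
Prior × likelihood for each source: 0.15·0.75=0.1125, 0.3·0.23=0.06900, 0.15·0.26=0.03900, 0.11·0.43=0.04730, 0.29·0.13=0.03770. Summing gives P(heads) = 0.30550.
P(Coin 4 | heads) = 0.04730 / 0.30550 = 0.155.

Posterior probability ≈ 0.155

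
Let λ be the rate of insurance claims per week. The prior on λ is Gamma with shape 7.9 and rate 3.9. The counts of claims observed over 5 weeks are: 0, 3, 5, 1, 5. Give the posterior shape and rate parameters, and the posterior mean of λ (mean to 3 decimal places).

Total count ∑xᵢ = 14 over n = 5 weeks.
Gamma is conjugate to the Poisson likelihood: posterior is Gamma(shape = 7.9+14 = 21.9, rate = 3.9+5 = 8.9).
E[λ | data] = 21.9/8.9 = 2.461.

Posterior: Gamma(shape=21.9, rate=8.9); mean ≈ 2.461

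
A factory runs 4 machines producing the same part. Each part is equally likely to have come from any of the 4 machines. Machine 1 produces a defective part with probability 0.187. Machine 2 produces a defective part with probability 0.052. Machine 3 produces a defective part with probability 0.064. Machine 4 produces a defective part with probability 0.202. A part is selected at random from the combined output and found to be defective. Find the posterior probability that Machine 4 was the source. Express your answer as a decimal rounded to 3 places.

Posterior probability ≈ 0.400

P(defective|M1) = 0.187; P(defective|M2) = 0.052; P(defective|M3) = 0.064; P(defective|M4) = 0.202.
Prior × likelihood for each source: 0.25·0.187=0.04675, 0.25·0.052=0.01300, 0.25·0.064=0.01600, 0.25·0.202=0.05050. Summing gives P(defective) = 0.12625.
P(Machine 4 | defective) = 0.05050 / 0.12625 = 0.400.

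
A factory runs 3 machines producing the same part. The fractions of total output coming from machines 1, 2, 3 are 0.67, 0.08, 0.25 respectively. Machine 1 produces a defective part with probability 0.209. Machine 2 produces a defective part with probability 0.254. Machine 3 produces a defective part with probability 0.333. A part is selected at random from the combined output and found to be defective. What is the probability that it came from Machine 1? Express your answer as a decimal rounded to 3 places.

Tabulate prior·likelihood by source: [1] prior 0.67, lik 0.209, product 0.1400; [2] prior 0.08, lik 0.254, product 0.02032; [3] prior 0.25, lik 0.333, product 0.08325.
Normalizing constant = 0.24360; the posterior for Machine 1 is its product over the sum, 0.1400/0.24360 = 0.575.

Posterior probability ≈ 0.575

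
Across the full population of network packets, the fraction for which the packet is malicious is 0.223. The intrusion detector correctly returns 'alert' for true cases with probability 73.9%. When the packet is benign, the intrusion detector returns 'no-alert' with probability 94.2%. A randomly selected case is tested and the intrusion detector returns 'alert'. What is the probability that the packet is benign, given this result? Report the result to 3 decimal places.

Write H for 'the packet is malicious'. Prior odds H:¬H = 0.223/0.777 = 0.28700. For the 'alert' outcome, the likelihood ratio is 0.739/0.058 = 12.741.
Posterior odds = 0.28700 × 12.741 = 3.6568, so P(H|E) = 3.6568/(1+3.6568) = 0.785. Then P(¬H|E) = 1 − 0.785 = 0.215.

P(¬H | E) ≈ 0.215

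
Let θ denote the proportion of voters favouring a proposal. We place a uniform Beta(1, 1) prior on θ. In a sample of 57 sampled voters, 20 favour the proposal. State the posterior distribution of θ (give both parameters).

The binomial likelihood is conjugate to the Beta prior: with 20 successes and 37 failures, the posterior is Beta(1+20, 1+37) = Beta(21, 38).

Posterior: Beta(21, 38)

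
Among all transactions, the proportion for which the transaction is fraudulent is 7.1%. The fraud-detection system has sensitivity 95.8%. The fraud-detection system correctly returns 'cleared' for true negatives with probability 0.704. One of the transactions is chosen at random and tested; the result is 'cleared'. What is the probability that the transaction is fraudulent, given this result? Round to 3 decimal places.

P(H | E) ≈ 0.005

Let H be the event that the transaction is fraudulent. P(H) = 0.071, so P(¬H) = 0.929. With E the 'cleared' result, P(E|H) = 0.042 and P(E|¬H) = 0.704.
P(E) = 0.042·0.071 + 0.704·0.929 = 0.0029820 + 0.65402 = 0.65700.
By Bayes' theorem, P(H|E) = 0.0029820 / 0.65700 = 0.005.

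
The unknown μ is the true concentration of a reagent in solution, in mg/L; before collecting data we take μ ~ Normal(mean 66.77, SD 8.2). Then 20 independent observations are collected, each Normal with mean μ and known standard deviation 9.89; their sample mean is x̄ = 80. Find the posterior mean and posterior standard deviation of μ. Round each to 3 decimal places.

Posterior mean ≈ 79.103; posterior SD ≈ 2.135

Prior precision 1/τ₀² = 1/8.2² = 0.0148721; data precision n/σ² = 20/9.89² = 0.204474.
Posterior precision = 0.0148721 + 0.204474 = 0.219346, giving posterior SD = 1/√0.219346 = 2.135.
Posterior mean = (0.0148721·66.77 + 0.204474·80) / 0.219346 = 79.103.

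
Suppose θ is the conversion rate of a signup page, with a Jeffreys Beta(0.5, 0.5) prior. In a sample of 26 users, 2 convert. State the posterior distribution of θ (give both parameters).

Observing 2 successes and 24 failures updates Beta(0.5, 0.5) by adding the success and failure counts to the two shape parameters: α = 0.5+2 = 2.5, β = 0.5+24 = 24.5.

Posterior: Beta(2.5, 24.5)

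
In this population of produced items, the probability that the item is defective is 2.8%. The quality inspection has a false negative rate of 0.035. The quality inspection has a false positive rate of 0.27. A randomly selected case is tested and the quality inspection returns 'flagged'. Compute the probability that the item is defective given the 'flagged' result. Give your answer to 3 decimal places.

P(H | E) ≈ 0.093

Write H for 'the item is defective'. Prior odds H:¬H = 0.028/0.972 = 0.028807. For the 'flagged' outcome, the likelihood ratio is 0.965/0.27 = 3.5741.
Posterior odds = 0.028807 × 3.5741 = 0.10296, so P(H|E) = 0.10296/(1+0.10296) = 0.093.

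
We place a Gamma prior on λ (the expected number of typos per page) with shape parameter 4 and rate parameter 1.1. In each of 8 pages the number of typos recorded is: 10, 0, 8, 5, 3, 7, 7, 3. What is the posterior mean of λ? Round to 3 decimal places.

Posterior mean ≈ 5.165

Total count ∑xᵢ = 43 over n = 8 pages.
Gamma is conjugate to the Poisson likelihood: posterior is Gamma(shape = 4+43 = 47, rate = 1.1+8 = 9.1).
Posterior mean = shape/rate = 47/9.1 = 5.165.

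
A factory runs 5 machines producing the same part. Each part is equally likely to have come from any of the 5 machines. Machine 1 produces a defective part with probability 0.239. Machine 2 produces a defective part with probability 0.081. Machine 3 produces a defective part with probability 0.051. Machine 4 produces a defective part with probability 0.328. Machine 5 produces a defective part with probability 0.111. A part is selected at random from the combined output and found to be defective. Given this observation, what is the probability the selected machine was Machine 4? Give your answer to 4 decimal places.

Posterior probability ≈ 0.4049

Tabulate prior·likelihood by source: [1] prior 0.2, lik 0.239, product 0.04780; [2] prior 0.2, lik 0.081, product 0.01620; [3] prior 0.2, lik 0.051, product 0.01020; [4] prior 0.2, lik 0.328, product 0.06560; [5] prior 0.2, lik 0.111, product 0.02220.
Normalizing constant = 0.16200; the posterior for Machine 4 is its product over the sum, 0.06560/0.16200 = 0.4049.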